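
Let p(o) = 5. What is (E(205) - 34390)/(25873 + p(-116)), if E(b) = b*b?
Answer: 2545/8626 ≈ 0.29504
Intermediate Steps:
E(b) = b²
(E(205) - 34390)/(25873 + p(-116)) = (205² - 34390)/(25873 + 5) = (42025 - 34390)/25878 = 7635*(1/25878) = 2545/8626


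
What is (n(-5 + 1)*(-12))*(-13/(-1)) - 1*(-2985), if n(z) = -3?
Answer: 3453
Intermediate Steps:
(n(-5 + 1)*(-12))*(-13/(-1)) - 1*(-2985) = (-3*(-12))*(-13/(-1)) - 1*(-2985) = 36*(-13*(-1)) + 2985 = 36*13 + 2985 = 468 + 2985 = 3453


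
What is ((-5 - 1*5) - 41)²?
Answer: 2601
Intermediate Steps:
((-5 - 1*5) - 41)² = ((-5 - 5) - 41)² = (-10 - 41)² = (-51)² = 2601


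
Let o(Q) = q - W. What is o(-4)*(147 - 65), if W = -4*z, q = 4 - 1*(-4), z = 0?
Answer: 656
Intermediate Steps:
q = 8 (q = 4 + 4 = 8)
W = 0 (W = -4*0 = 0)
o(Q) = 8 (o(Q) = 8 - 1*0 = 8 + 0 = 8)
o(-4)*(147 - 65) = 8*(147 - 65) = 8*82 = 656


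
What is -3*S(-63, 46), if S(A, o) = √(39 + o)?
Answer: -3*√85 ≈ -27.659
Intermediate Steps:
-3*S(-63, 46) = -3*√(39 + 46) = -3*√85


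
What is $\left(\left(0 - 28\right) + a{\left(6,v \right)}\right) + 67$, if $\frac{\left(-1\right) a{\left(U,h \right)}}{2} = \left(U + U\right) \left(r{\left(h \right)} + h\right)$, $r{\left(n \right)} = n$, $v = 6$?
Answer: $-249$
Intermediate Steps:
$a{\left(U,h \right)} = - 8 U h$ ($a{\left(U,h \right)} = - 2 \left(U + U\right) \left(h + h\right) = - 2 \cdot 2 U 2 h = - 2 \cdot 4 U h = - 8 U h$)
$\left(\left(0 - 28\right) + a{\left(6,v \right)}\right) + 67 = \left(\left(0 - 28\right) - 48 \cdot 6\right) + 67 = \left(\left(0 - 28\right) - 288\right) + 67 = \left(-28 - 288\right) + 67 = -316 + 67 = -249$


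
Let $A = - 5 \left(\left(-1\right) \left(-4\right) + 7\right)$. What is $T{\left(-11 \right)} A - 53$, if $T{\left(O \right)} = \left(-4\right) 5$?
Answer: $1047$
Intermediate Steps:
$T{\left(O \right)} = -20$
$A = -55$ ($A = - 5 \left(4 + 7\right) = \left(-5\right) 11 = -55$)
$T{\left(-11 \right)} A - 53 = \left(-20\right) \left(-55\right) - 53 = 1100 - 53 = 1047$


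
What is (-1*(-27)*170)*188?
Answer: 862920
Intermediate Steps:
(-1*(-27)*170)*188 = (27*170)*188 = 4590*188 = 862920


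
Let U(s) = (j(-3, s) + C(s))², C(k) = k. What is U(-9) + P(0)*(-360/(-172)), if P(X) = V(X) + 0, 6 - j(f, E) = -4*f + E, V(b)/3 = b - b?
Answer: 36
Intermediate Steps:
V(b) = 0 (V(b) = 3*(b - b) = 3*0 = 0)
j(f, E) = 6 - E + 4*f (j(f, E) = 6 - (-4*f + E) = 6 - (E - 4*f) = 6 + (-E + 4*f) = 6 - E + 4*f)
P(X) = 0 (P(X) = 0 + 0 = 0)
U(s) = 36 (U(s) = ((6 - s + 4*(-3)) + s)² = ((6 - s - 12) + s)² = ((-6 - s) + s)² = (-6)² = 36)
U(-9) + P(0)*(-360/(-172)) = 36 + 0*(-360/(-172)) = 36 + 0*(-360*(-1/172)) = 36 + 0*(90/43) = 36 + 0 = 36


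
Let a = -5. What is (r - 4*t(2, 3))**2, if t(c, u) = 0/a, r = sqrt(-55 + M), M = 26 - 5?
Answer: -34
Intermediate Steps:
M = 21
r = I*sqrt(34) (r = sqrt(-55 + 21) = sqrt(-34) = I*sqrt(34) ≈ 5.8309*I)
t(c, u) = 0 (t(c, u) = 0/(-5) = 0*(-1/5) = 0)
(r - 4*t(2, 3))**2 = (I*sqrt(34) - 4*0)**2 = (I*sqrt(34) + 0)**2 = (I*sqrt(34))**2 = -34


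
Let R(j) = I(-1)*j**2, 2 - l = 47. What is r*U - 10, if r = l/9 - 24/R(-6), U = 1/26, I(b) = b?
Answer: -61/6 ≈ -10.167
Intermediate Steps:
l = -45 (l = 2 - 1*47 = 2 - 47 = -45)
U = 1/26 ≈ 0.038462
R(j) = -j**2
r = -13/3 (r = -45/9 - 24/((-1*(-6)**2)) = -45*1/9 - 24/((-1*36)) = -5 - 24/(-36) = -5 - 24*(-1/36) = -5 + 2/3 = -13/3 ≈ -4.3333)
r*U - 10 = -13/3*1/26 - 10 = -1/6 - 10 = -61/6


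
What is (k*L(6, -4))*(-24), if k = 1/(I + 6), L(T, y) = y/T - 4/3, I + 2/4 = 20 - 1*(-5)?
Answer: 96/61 ≈ 1.5738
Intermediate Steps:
I = 49/2 (I = -½ + (20 - 1*(-5)) = -½ + (20 + 5) = -½ + 25 = 49/2 ≈ 24.500)
L(T, y) = -4/3 + y/T (L(T, y) = y/T - 4*⅓ = y/T - 4/3 = -4/3 + y/T)
k = 2/61 (k = 1/(49/2 + 6) = 1/(61/2) = 2/61 ≈ 0.032787)
(k*L(6, -4))*(-24) = (2*(-4/3 - 4/6)/61)*(-24) = (2*(-4/3 - 4*⅙)/61)*(-24) = (2*(-4/3 - ⅔)/61)*(-24) = ((2/61)*(-2))*(-24) = -4/61*(-24) = 96/61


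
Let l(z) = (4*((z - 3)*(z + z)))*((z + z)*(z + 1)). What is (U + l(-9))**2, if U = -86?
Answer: 15457948900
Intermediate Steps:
l(z) = 16*z**2*(1 + z)*(-3 + z) (l(z) = (4*((-3 + z)*(2*z)))*((2*z)*(1 + z)) = (4*(2*z*(-3 + z)))*(2*z*(1 + z)) = (8*z*(-3 + z))*(2*z*(1 + z)) = 16*z**2*(1 + z)*(-3 + z))
(U + l(-9))**2 = (-86 + 16*(-9)**2*(-3 + (-9)**2 - 2*(-9)))**2 = (-86 + 16*81*(-3 + 81 + 18))**2 = (-86 + 16*81*96)**2 = (-86 + 124416)**2 = 124330**2 = 15457948900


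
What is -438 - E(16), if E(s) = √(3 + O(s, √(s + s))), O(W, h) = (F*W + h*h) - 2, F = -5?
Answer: -438 - I*√47 ≈ -438.0 - 6.8557*I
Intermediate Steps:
O(W, h) = -2 + h² - 5*W (O(W, h) = (-5*W + h*h) - 2 = (-5*W + h²) - 2 = (h² - 5*W) - 2 = -2 + h² - 5*W)
E(s) = √(1 - 3*s) (E(s) = √(3 + (-2 + (√(s + s))² - 5*s)) = √(3 + (-2 + (√(2*s))² - 5*s)) = √(3 + (-2 + (√2*√s)² - 5*s)) = √(3 + (-2 + 2*s - 5*s)) = √(3 + (-2 - 3*s)) = √(1 - 3*s))
-438 - E(16) = -438 - √(1 - 3*16) = -438 - √(1 - 48) = -438 - √(-47) = -438 - I*√47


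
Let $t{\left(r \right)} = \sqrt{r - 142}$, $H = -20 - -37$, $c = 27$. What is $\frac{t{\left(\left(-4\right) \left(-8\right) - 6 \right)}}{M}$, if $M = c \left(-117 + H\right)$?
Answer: $- \frac{i \sqrt{29}}{1350} \approx - 0.003989 i$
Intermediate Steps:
$H = 17$ ($H = -20 + 37 = 17$)
$t{\left(r \right)} = \sqrt{-142 + r}$
$M = -2700$ ($M = 27 \left(-117 + 17\right) = 27 \left(-100\right) = -2700$)
$\frac{t{\left(\left(-4\right) \left(-8\right) - 6 \right)}}{M} = \frac{\sqrt{-142 - -26}}{-2700} = \sqrt{-142 + \left(32 - 6\right)} \left(- \frac{1}{2700}\right) = \sqrt{-142 + 26} \left(- \frac{1}{2700}\right) = \sqrt{-116} \left(- \frac{1}{2700}\right) = 2 i \sqrt{29} \left(- \frac{1}{2700}\right) = - \frac{i \sqrt{29}}{1350}$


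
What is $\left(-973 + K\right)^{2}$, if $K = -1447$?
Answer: $5856400$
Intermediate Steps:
$\left(-973 + K\right)^{2} = \left(-973 - 1447\right)^{2} = \left(-2420\right)^{2} = 5856400$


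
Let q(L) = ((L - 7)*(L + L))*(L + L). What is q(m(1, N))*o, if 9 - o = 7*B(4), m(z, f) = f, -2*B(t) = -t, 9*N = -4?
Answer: 21440/729 ≈ 29.410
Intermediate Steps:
N = -4/9 (N = (1/9)*(-4) = -4/9 ≈ -0.44444)
B(t) = t/2 (B(t) = -(-1)*t/2 = t/2)
q(L) = 4*L**2*(-7 + L) (q(L) = ((-7 + L)*(2*L))*(2*L) = (2*L*(-7 + L))*(2*L) = 4*L**2*(-7 + L))
o = -5 (o = 9 - 7*(1/2)*4 = 9 - 7*2 = 9 - 1*14 = 9 - 14 = -5)
q(m(1, N))*o = (4*(-4/9)**2*(-7 - 4/9))*(-5) = (4*(16/81)*(-67/9))*(-5) = -4288/729*(-5) = 21440/729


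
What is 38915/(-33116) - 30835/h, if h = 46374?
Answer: -1412888035/767860692 ≈ -1.8400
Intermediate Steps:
38915/(-33116) - 30835/h = 38915/(-33116) - 30835/46374 = 38915*(-1/33116) - 30835*1/46374 = -38915/33116 - 30835/46374 = -1412888035/767860692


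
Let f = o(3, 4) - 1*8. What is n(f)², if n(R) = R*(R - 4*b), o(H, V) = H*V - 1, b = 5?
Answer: 2601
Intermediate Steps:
o(H, V) = -1 + H*V
f = 3 (f = (-1 + 3*4) - 1*8 = (-1 + 12) - 8 = 11 - 8 = 3)
n(R) = R*(-20 + R) (n(R) = R*(R - 4*5) = R*(R - 20) = R*(-20 + R))
n(f)² = (3*(-20 + 3))² = (3*(-17))² = (-51)² = 2601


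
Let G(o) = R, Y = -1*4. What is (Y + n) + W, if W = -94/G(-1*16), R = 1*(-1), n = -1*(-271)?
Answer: 361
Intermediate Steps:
n = 271
Y = -4
R = -1
G(o) = -1
W = 94 (W = -94/(-1) = -94*(-1) = 94)
(Y + n) + W = (-4 + 271) + 94 = 267 + 94 = 361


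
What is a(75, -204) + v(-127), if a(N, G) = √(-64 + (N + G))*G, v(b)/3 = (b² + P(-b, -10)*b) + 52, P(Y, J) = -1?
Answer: 48924 - 204*I*√193 ≈ 48924.0 - 2834.1*I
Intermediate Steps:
v(b) = 156 - 3*b + 3*b² (v(b) = 3*((b² - b) + 52) = 3*(52 + b² - b) = 156 - 3*b + 3*b²)
a(N, G) = G*√(-64 + G + N) (a(N, G) = √(-64 + (G + N))*G = √(-64 + G + N)*G = G*√(-64 + G + N))
a(75, -204) + v(-127) = -204*√(-64 - 204 + 75) + (156 - 3*(-127) + 3*(-127)²) = -204*I*√193 + (156 + 381 + 3*16129) = -204*I*√193 + (156 + 381 + 48387) = -204*I*√193 + 48924 = 48924 - 204*I*√193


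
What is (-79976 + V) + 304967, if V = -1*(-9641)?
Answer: 234632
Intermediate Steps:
V = 9641
(-79976 + V) + 304967 = (-79976 + 9641) + 304967 = -70335 + 304967 = 234632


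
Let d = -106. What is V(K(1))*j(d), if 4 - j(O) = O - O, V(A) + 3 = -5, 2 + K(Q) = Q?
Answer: -32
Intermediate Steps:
K(Q) = -2 + Q
V(A) = -8 (V(A) = -3 - 5 = -8)
j(O) = 4 (j(O) = 4 - (O - O) = 4 - 1*0 = 4 + 0 = 4)
V(K(1))*j(d) = -8*4 = -32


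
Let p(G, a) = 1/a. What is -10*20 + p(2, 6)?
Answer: -1199/6 ≈ -199.83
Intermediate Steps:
-10*20 + p(2, 6) = -10*20 + 1/6 = -200 + 1/6 = -1199/6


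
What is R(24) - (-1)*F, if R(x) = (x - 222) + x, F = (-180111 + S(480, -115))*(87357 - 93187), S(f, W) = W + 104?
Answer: 1050111086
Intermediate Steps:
S(f, W) = 104 + W
F = 1050111260 (F = (-180111 + (104 - 115))*(87357 - 93187) = (-180111 - 11)*(-5830) = -180122*(-5830) = 1050111260)
R(x) = -222 + 2*x (R(x) = (-222 + x) + x = -222 + 2*x)
R(24) - (-1)*F = (-222 + 2*24) - (-1)*1050111260 = (-222 + 48) - 1*(-1050111260) = -174 + 1050111260 = 1050111086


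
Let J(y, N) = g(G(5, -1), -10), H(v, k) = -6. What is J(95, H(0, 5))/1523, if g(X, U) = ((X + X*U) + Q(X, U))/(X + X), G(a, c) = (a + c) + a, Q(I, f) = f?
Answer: -91/27414 ≈ -0.0033195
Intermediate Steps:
G(a, c) = c + 2*a
g(X, U) = (U + X + U*X)/(2*X) (g(X, U) = ((X + X*U) + U)/(X + X) = ((X + U*X) + U)/((2*X)) = (U + X + U*X)*(1/(2*X)) = (U + X + U*X)/(2*X))
J(y, N) = -91/18 (J(y, N) = (-10 + (-1 + 2*5)*(1 - 10))/(2*(-1 + 2*5)) = (-10 + (-1 + 10)*(-9))/(2*(-1 + 10)) = (1/2)*(-10 + 9*(-9))/9 = (1/2)*(1/9)*(-10 - 81) = (1/2)*(1/9)*(-91) = -91/18)
J(95, H(0, 5))/1523 = -91/18/1523 = -91/18*1/1523 = -91/27414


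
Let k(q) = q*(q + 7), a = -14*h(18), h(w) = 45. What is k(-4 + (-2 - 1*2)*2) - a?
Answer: 690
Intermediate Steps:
a = -630 (a = -14*45 = -630)
k(q) = q*(7 + q)
k(-4 + (-2 - 1*2)*2) - a = (-4 + (-2 - 1*2)*2)*(7 + (-4 + (-2 - 1*2)*2)) - 1*(-630) = (-4 + (-2 - 2)*2)*(7 + (-4 + (-2 - 2)*2)) + 630 = (-4 - 4*2)*(7 + (-4 - 4*2)) + 630 = (-4 - 8)*(7 + (-4 - 8)) + 630 = -12*(7 - 12) + 630 = -12*(-5) + 630 = 60 + 630 = 690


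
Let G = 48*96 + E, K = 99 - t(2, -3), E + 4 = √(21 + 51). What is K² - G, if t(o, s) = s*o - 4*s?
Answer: 4045 - 6*√2 ≈ 4036.5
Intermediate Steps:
t(o, s) = -4*s + o*s (t(o, s) = o*s - 4*s = -4*s + o*s)
E = -4 + 6*√2 (E = -4 + √(21 + 51) = -4 + √72 = -4 + 6*√2 ≈ 4.4853)
K = 93 (K = 99 - (-3)*(-4 + 2) = 99 - (-3)*(-2) = 99 - 1*6 = 99 - 6 = 93)
G = 4604 + 6*√2 (G = 48*96 + (-4 + 6*√2) = 4608 + (-4 + 6*√2) = 4604 + 6*√2 ≈ 4612.5)
K² - G = 93² - (4604 + 6*√2) = 8649 + (-4604 - 6*√2) = 4045 - 6*√2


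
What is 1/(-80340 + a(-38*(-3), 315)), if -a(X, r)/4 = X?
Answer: -1/80796 ≈ -1.2377e-5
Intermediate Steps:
a(X, r) = -4*X
1/(-80340 + a(-38*(-3), 315)) = 1/(-80340 - (-152)*(-3)) = 1/(-80340 - 4*114) = 1/(-80340 - 456) = 1/(-80796) = -1/80796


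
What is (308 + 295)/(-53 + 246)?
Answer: 603/193 ≈ 3.1244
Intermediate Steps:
(308 + 295)/(-53 + 246) = 603/193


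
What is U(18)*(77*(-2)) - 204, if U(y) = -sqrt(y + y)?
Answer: 720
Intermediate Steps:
U(y) = -sqrt(2)*sqrt(y) (U(y) = -sqrt(2*y) = -sqrt(2)*sqrt(y))
U(18)*(77*(-2)) - 204 = (-sqrt(2)*sqrt(18))*(77*(-2)) - 204 = -sqrt(2)*3*sqrt(2)*(-154) - 204 = -6*(-154) - 204 = 924 - 204 = 720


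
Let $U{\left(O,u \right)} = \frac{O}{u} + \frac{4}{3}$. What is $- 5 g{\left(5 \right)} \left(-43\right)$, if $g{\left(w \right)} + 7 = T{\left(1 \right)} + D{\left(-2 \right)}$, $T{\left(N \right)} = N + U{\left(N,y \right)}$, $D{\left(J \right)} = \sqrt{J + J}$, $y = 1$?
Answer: $- \frac{2365}{3} + 430 i \approx -788.33 + 430.0 i$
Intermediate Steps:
$D{\left(J \right)} = \sqrt{2} \sqrt{J}$ ($D{\left(J \right)} = \sqrt{2 J} = \sqrt{2} \sqrt{J}$)
$U{\left(O,u \right)} = \frac{4}{3} + \frac{O}{u}$ ($U{\left(O,u \right)} = \frac{O}{u} + 4 \cdot \frac{1}{3} = \frac{O}{u} + \frac{4}{3} = \frac{4}{3} + \frac{O}{u}$)
$T{\left(N \right)} = \frac{4}{3} + 2 N$ ($T{\left(N \right)} = N + \left(\frac{4}{3} + \frac{N}{1}\right) = N + \left(\frac{4}{3} + N 1\right) = N + \left(\frac{4}{3} + N\right) = \frac{4}{3} + 2 N$)
$g{\left(w \right)} = - \frac{11}{3} + 2 i$ ($g{\left(w \right)} = -7 + \left(\left(\frac{4}{3} + 2 \cdot 1\right) + \sqrt{2} \sqrt{-2}\right) = -7 + \left(\left(\frac{4}{3} + 2\right) + \sqrt{2} i \sqrt{2}\right) = -7 + \left(\frac{10}{3} + 2 i\right) = - \frac{11}{3} + 2 i$)
$- 5 g{\left(5 \right)} \left(-43\right) = - 5 \left(- \frac{11}{3} + 2 i\right) \left(-43\right) = \left(\frac{55}{3} - 10 i\right) \left(-43\right) = - \frac{2365}{3} + 430 i$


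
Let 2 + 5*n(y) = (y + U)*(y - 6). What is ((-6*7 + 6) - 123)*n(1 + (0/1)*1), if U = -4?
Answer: -2067/5 ≈ -413.40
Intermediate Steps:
n(y) = -2/5 + (-6 + y)*(-4 + y)/5 (n(y) = -2/5 + ((y - 4)*(y - 6))/5 = -2/5 + ((-4 + y)*(-6 + y))/5 = -2/5 + ((-6 + y)*(-4 + y))/5 = -2/5 + (-6 + y)*(-4 + y)/5)
((-6*7 + 6) - 123)*n(1 + (0/1)*1) = ((-6*7 + 6) - 123)*(22/5 - 2*(1 + (0/1)*1) + (1 + (0/1)*1)**2/5) = ((-42 + 6) - 123)*(22/5 - 2*(1 + (0*1)*1) + (1 + (0*1)*1)**2/5) = (-36 - 123)*(22/5 - 2*(1 + 0*1) + (1 + 0*1)**2/5) = -159*(22/5 - 2*(1 + 0) + (1 + 0)**2/5) = -159*(22/5 - 2*1 + (1/5)*1**2) = -159*(22/5 - 2 + (1/5)*1) = -159*(22/5 - 2 + 1/5) = -159*13/5 = -2067/5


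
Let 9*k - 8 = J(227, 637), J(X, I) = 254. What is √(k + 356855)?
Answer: √3211957/3 ≈ 597.40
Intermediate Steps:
k = 262/9 (k = 8/9 + (⅑)*254 = 8/9 + 254/9 = 262/9 ≈ 29.111)
√(k + 356855) = √(262/9 + 356855) = √(3211957/9) = √3211957/3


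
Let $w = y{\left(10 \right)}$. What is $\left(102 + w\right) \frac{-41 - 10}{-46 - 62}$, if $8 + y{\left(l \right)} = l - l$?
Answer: $\frac{799}{18} \approx 44.389$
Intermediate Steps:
$y{\left(l \right)} = -8$ ($y{\left(l \right)} = -8 + \left(l - l\right) = -8 + 0 = -8$)
$w = -8$
$\left(102 + w\right) \frac{-41 - 10}{-46 - 62} = \left(102 - 8\right) \frac{-41 - 10}{-46 - 62} = 94 \left(- \frac{51}{-108}\right) = 94 \left(\left(-51\right) \left(- \frac{1}{108}\right)\right) = 94 \cdot \frac{17}{36} = \frac{799}{18}$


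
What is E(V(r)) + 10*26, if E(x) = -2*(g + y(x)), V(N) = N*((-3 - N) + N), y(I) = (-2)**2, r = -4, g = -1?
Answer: 254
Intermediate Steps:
y(I) = 4
V(N) = -3*N (V(N) = N*(-3) = -3*N)
E(x) = -6 (E(x) = -2*(-1 + 4) = -2*3 = -6)
E(V(r)) + 10*26 = -6 + 10*26 = -6 + 260 = 254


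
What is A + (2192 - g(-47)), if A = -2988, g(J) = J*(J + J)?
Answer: -5214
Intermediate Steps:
g(J) = 2*J² (g(J) = J*(2*J) = 2*J²)
A + (2192 - g(-47)) = -2988 + (2192 - 2*(-47)²) = -2988 + (2192 - 2*2209) = -2988 + (2192 - 1*4418) = -2988 + (2192 - 4418) = -2988 - 2226 = -5214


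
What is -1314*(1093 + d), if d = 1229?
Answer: -3051108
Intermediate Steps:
-1314*(1093 + d) = -1314*(1093 + 1229) = -1314*2322 = -3051108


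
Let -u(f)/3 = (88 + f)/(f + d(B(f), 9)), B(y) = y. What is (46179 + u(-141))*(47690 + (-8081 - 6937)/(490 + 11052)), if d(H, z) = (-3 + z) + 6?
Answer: 12708651766948/5771 ≈ 2.2022e+9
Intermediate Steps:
d(H, z) = 3 + z
u(f) = -3*(88 + f)/(12 + f) (u(f) = -3*(88 + f)/(f + (3 + 9)) = -3*(88 + f)/(f + 12) = -3*(88 + f)/(12 + f))
(46179 + u(-141))*(47690 + (-8081 - 6937)/(490 + 11052)) = (46179 + 3*(-88 - 1*(-141))/(12 - 141))*(47690 + (-8081 - 6937)/(490 + 11052)) = (46179 + 3*(-88 + 141)/(-129))*(47690 - 15018/11542) = (46179 + 3*(-1/129)*53)*(47690 - 15018*1/11542) = (46179 - 53/43)*(47690 - 7509/5771) = (1985644/43)*(275211481/5771) = 12708651766948/5771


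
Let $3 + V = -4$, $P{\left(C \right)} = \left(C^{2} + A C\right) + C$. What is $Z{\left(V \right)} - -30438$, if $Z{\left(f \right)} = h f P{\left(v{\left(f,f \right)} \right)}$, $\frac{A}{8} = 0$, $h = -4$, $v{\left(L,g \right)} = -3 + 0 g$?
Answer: $30606$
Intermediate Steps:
$v{\left(L,g \right)} = -3$ ($v{\left(L,g \right)} = -3 + 0 = -3$)
$A = 0$ ($A = 8 \cdot 0 = 0$)
$P{\left(C \right)} = C + C^{2}$ ($P{\left(C \right)} = \left(C^{2} + 0 C\right) + C = \left(C^{2} + 0\right) + C = C^{2} + C = C + C^{2}$)
$V = -7$ ($V = -3 - 4 = -7$)
$Z{\left(f \right)} = - 24 f$ ($Z{\left(f \right)} = - 4 f \left(- 3 \left(1 - 3\right)\right) = - 4 f \left(\left(-3\right) \left(-2\right)\right) = - 4 f 6 = - 24 f$)
$Z{\left(V \right)} - -30438 = \left(-24\right) \left(-7\right) - -30438 = 168 + 30438 = 30606$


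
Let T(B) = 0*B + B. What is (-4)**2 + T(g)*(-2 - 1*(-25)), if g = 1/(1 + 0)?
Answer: 39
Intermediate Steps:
g = 1 (g = 1/1 = 1)
T(B) = B (T(B) = 0 + B = B)
(-4)**2 + T(g)*(-2 - 1*(-25)) = (-4)**2 + 1*(-2 - 1*(-25)) = 16 + 1*(-2 + 25) = 16 + 1*23 = 16 + 23 = 39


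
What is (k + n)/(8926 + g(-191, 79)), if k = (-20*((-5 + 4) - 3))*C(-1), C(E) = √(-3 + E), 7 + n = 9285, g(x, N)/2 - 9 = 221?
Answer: 4639/4693 + 80*I/4693 ≈ 0.98849 + 0.017047*I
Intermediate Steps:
g(x, N) = 460 (g(x, N) = 18 + 2*221 = 18 + 442 = 460)
n = 9278 (n = -7 + 9285 = 9278)
k = 160*I (k = (-20*((-5 + 4) - 3))*√(-3 - 1) = (-20*(-1 - 3))*√(-4) = (-20*(-4))*(2*I) = 80*(2*I) = 160*I ≈ 160.0*I)
(k + n)/(8926 + g(-191, 79)) = (160*I + 9278)/(8926 + 460) = (9278 + 160*I)/9386 = (9278 + 160*I)*(1/9386) = 4639/4693 + 80*I/4693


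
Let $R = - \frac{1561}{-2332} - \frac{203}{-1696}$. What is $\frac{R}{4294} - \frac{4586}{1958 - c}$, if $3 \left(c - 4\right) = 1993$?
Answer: $- \frac{20793977271}{5847947072} \approx -3.5558$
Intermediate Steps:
$c = \frac{2005}{3}$ ($c = 4 + \frac{1}{3} \cdot 1993 = 4 + \frac{1993}{3} = \frac{2005}{3} \approx 668.33$)
$R = \frac{14721}{18656}$ ($R = \left(-1561\right) \left(- \frac{1}{2332}\right) - - \frac{203}{1696} = \frac{1561}{2332} + \frac{203}{1696} = \frac{14721}{18656} \approx 0.78908$)
$\frac{R}{4294} - \frac{4586}{1958 - c} = \frac{14721}{18656 \cdot 4294} - \frac{4586}{1958 - \frac{2005}{3}} = \frac{14721}{18656} \cdot \frac{1}{4294} - \frac{4586}{1958 - \frac{2005}{3}} = \frac{14721}{80108864} - \frac{4586}{\frac{3869}{3}} = \frac{14721}{80108864} - \frac{13758}{3869} = - \frac{20793977271}{5847947072}$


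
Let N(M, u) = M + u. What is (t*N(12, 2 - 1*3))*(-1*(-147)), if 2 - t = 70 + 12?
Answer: -129360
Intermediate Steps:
t = -80 (t = 2 - (70 + 12) = 2 - 1*82 = 2 - 82 = -80)
(t*N(12, 2 - 1*3))*(-1*(-147)) = (-80*(12 + (2 - 1*3)))*(-1*(-147)) = -80*(12 + (2 - 3))*147 = -80*(12 - 1)*147 = -80*11*147 = -880*147 = -129360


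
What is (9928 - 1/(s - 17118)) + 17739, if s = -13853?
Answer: 856874658/30971 ≈ 27667.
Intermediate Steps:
(9928 - 1/(s - 17118)) + 17739 = (9928 - 1/(-13853 - 17118)) + 17739 = (9928 - 1/(-30971)) + 17739 = (9928 - 1*(-1/30971)) + 17739 = (9928 + 1/30971) + 17739 = 307480089/30971 + 17739 = 856874658/30971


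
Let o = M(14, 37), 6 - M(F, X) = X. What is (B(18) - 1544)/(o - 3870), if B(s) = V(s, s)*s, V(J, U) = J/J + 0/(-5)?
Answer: 1526/3901 ≈ 0.39118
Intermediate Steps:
M(F, X) = 6 - X
V(J, U) = 1 (V(J, U) = 1 + 0*(-1/5) = 1 + 0 = 1)
B(s) = s (B(s) = 1*s = s)
o = -31 (o = 6 - 1*37 = 6 - 37 = -31)
(B(18) - 1544)/(o - 3870) = (18 - 1544)/(-31 - 3870) = -1526/(-3901) = -1526*(-1/3901) = 1526/3901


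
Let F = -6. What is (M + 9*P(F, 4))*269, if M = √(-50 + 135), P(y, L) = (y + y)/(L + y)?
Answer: 14526 + 269*√85 ≈ 17006.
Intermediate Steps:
P(y, L) = 2*y/(L + y) (P(y, L) = (2*y)/(L + y) = 2*y/(L + y))
M = √85 ≈ 9.2195
(M + 9*P(F, 4))*269 = (√85 + 9*(2*(-6)/(4 - 6)))*269 = (√85 + 9*(2*(-6)/(-2)))*269 = (√85 + 9*(2*(-6)*(-½)))*269 = (√85 + 9*6)*269 = (√85 + 54)*269 = (54 + √85)*269 = 14526 + 269*√85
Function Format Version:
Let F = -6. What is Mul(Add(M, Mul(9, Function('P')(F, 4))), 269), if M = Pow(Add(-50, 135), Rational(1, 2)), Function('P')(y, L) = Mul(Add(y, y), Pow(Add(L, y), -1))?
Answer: Add(14526, Mul(269, Pow(85, Rational(1, 2)))) ≈ 17006.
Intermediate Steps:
Function('P')(y, L) = Mul(2, y, Pow(Add(L, y), -1)) (Function('P')(y, L) = Mul(Mul(2, y), Pow(Add(L, y), -1)) = Mul(2, y, Pow(Add(L, y), -1)))
M = Pow(85, Rational(1, 2)) ≈ 9.2195
Mul(Add(M, Mul(9, Function('P')(F, 4))), 269) = Mul(Add(Pow(85, Rational(1, 2)), Mul(9, Mul(2, -6, Pow(Add(4, -6), -1)))), 269) = Mul(Add(Pow(85, Rational(1, 2)), Mul(9, Mul(2, -6, Pow(-2, -1)))), 269) = Mul(Add(Pow(85, Rational(1, 2)), Mul(9, Mul(2, -6, Rational(-1, 2)))), 269) = Mul(Add(Pow(85, Rational(1, 2)), Mul(9, 6)), 269) = Mul(Add(Pow(85, Rational(1, 2)), 54), 269) = Mul(Add(54, Pow(85, Rational(1, 2))), 269) = Add(14526, Mul(269, Pow(85, Rational(1, 2))))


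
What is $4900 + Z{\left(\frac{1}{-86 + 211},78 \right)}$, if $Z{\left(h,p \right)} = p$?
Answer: $4978$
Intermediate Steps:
$4900 + Z{\left(\frac{1}{-86 + 211},78 \right)} = 4900 + 78 = 4978$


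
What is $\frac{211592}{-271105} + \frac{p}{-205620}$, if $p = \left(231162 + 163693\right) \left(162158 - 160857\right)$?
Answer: $- \frac{27862373783863}{11148922020} \approx -2499.1$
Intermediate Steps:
$p = 513706355$ ($p = 394855 \cdot 1301 = 513706355$)
$\frac{211592}{-271105} + \frac{p}{-205620} = \frac{211592}{-271105} + \frac{513706355}{-205620} = 211592 \left(- \frac{1}{271105}\right) + 513706355 \left(- \frac{1}{205620}\right) = - \frac{211592}{271105} - \frac{102741271}{41124} = - \frac{27862373783863}{11148922020}$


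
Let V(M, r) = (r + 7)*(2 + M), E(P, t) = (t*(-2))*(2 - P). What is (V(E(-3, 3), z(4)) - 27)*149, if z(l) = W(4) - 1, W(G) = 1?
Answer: -33227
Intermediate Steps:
z(l) = 0 (z(l) = 1 - 1 = 0)
E(P, t) = -2*t*(2 - P) (E(P, t) = (-2*t)*(2 - P) = -2*t*(2 - P))
V(M, r) = (2 + M)*(7 + r) (V(M, r) = (7 + r)*(2 + M) = (2 + M)*(7 + r))
(V(E(-3, 3), z(4)) - 27)*149 = ((14 + 2*0 + 7*(2*3*(-2 - 3)) + (2*3*(-2 - 3))*0) - 27)*149 = ((14 + 0 + 7*(2*3*(-5)) + (2*3*(-5))*0) - 27)*149 = ((14 + 0 + 7*(-30) - 30*0) - 27)*149 = ((14 + 0 - 210 + 0) - 27)*149 = (-196 - 27)*149 = -223*149 = -33227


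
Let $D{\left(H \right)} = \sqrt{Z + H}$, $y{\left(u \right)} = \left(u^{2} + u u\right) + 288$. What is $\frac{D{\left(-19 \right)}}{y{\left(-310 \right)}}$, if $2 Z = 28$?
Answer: $\frac{i \sqrt{5}}{192488} \approx 1.1617 \cdot 10^{-5} i$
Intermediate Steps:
$Z = 14$ ($Z = \frac{1}{2} \cdot 28 = 14$)
$y{\left(u \right)} = 288 + 2 u^{2}$ ($y{\left(u \right)} = \left(u^{2} + u^{2}\right) + 288 = 2 u^{2} + 288 = 288 + 2 u^{2}$)
$D{\left(H \right)} = \sqrt{14 + H}$
$\frac{D{\left(-19 \right)}}{y{\left(-310 \right)}} = \frac{\sqrt{14 - 19}}{288 + 2 \left(-310\right)^{2}} = \frac{\sqrt{-5}}{288 + 2 \cdot 96100} = \frac{i \sqrt{5}}{288 + 192200} = \frac{i \sqrt{5}}{192488}$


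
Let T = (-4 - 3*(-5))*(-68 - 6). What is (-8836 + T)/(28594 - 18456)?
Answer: -4825/5069 ≈ -0.95186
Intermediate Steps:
T = -814 (T = (-4 + 15)*(-74) = 11*(-74) = -814)
(-8836 + T)/(28594 - 18456) = (-8836 - 814)/(28594 - 18456) = -9650/10138 = -9650*1/10138 = -4825/5069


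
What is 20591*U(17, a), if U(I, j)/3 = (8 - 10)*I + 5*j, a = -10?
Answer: -5188932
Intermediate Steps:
U(I, j) = -6*I + 15*j (U(I, j) = 3*((8 - 10)*I + 5*j) = 3*(-2*I + 5*j) = -6*I + 15*j)
20591*U(17, a) = 20591*(-6*17 + 15*(-10)) = 20591*(-102 - 150) = 20591*(-252) = -5188932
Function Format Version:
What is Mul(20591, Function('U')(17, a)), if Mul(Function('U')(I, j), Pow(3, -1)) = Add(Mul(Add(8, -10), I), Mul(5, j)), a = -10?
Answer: -5188932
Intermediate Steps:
Function('U')(I, j) = Add(Mul(-6, I), Mul(15, j)) (Function('U')(I, j) = Mul(3, Add(Mul(Add(8, -10), I), Mul(5, j))) = Mul(3, Add(Mul(-2, I), Mul(5, j))) = Add(Mul(-6, I), Mul(15, j)))
Mul(20591, Function('U')(17, a)) = Mul(20591, Add(Mul(-6, 17), Mul(15, -10))) = Mul(20591, Add(-102, -150)) = Mul(20591, -252) = -5188932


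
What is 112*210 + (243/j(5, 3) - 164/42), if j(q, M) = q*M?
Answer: 2470891/105 ≈ 23532.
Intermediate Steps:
j(q, M) = M*q
112*210 + (243/j(5, 3) - 164/42) = 112*210 + (243/((3*5)) - 164/42) = 23520 + (243/15 - 164*1/42) = 23520 + (243*(1/15) - 82/21) = 23520 + (81/5 - 82/21) = 23520 + 1291/105 = 2470891/105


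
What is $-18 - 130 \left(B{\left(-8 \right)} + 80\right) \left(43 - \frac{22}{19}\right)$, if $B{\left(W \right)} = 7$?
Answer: $- \frac{8991792}{19} \approx -4.7325 \cdot 10^{5}$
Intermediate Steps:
$-18 - 130 \left(B{\left(-8 \right)} + 80\right) \left(43 - \frac{22}{19}\right) = -18 - 130 \left(7 + 80\right) \left(43 - \frac{22}{19}\right) = -18 - 130 \cdot 87 \left(43 - \frac{22}{19}\right) = -18 - 130 \cdot 87 \cdot \frac{795}{19} = -18 - \frac{8991450}{19} = - \frac{8991792}{19}$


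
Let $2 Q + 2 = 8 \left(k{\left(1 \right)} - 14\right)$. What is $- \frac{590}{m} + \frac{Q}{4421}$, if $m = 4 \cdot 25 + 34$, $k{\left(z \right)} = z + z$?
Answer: $- \frac{1307478}{296207} \approx -4.4141$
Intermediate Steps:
$k{\left(z \right)} = 2 z$
$Q = -49$ ($Q = -1 + \frac{8 \left(2 \cdot 1 - 14\right)}{2} = -1 + \frac{8 \left(2 - 14\right)}{2} = -1 + \frac{8 \left(-12\right)}{2} = -1 + \frac{1}{2} \left(-96\right) = -1 - 48 = -49$)
$m = 134$ ($m = 100 + 34 = 134$)
$- \frac{590}{m} + \frac{Q}{4421} = - \frac{590}{134} - \frac{49}{4421} = \left(-590\right) \frac{1}{134} - \frac{49}{4421} = - \frac{295}{67} - \frac{49}{4421} = - \frac{1307478}{296207}$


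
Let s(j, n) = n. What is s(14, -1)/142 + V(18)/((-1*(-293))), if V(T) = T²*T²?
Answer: 14906299/41606 ≈ 358.27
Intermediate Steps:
V(T) = T⁴
s(14, -1)/142 + V(18)/((-1*(-293))) = -1/142 + 18⁴/((-1*(-293))) = -1*1/142 + 104976/293 = -1/142 + 104976*(1/293) = -1/142 + 104976/293 = 14906299/41606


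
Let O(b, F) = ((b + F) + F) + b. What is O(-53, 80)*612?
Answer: 33048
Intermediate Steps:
O(b, F) = 2*F + 2*b (O(b, F) = ((F + b) + F) + b = (b + 2*F) + b = 2*F + 2*b)
O(-53, 80)*612 = (2*80 + 2*(-53))*612 = (160 - 106)*612 = 54*612 = 33048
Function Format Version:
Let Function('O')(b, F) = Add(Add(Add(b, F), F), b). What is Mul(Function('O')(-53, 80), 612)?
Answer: 33048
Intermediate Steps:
Function('O')(b, F) = Add(Mul(2, F), Mul(2, b)) (Function('O')(b, F) = Add(Add(Add(F, b), F), b) = Add(Add(b, Mul(2, F)), b) = Add(Mul(2, F), Mul(2, b)))
Mul(Function('O')(-53, 80), 612) = Mul(Add(Mul(2, 80), Mul(2, -53)), 612) = Mul(Add(160, -106), 612) = Mul(54, 612) = 33048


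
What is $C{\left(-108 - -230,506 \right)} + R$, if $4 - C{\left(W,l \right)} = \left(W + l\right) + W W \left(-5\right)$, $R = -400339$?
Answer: $-326543$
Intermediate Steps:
$C{\left(W,l \right)} = 4 - W - l + 5 W^{2}$ ($C{\left(W,l \right)} = 4 - \left(\left(W + l\right) + W W \left(-5\right)\right) = 4 - \left(\left(W + l\right) + W^{2} \left(-5\right)\right) = 4 - \left(\left(W + l\right) - 5 W^{2}\right) = 4 - \left(W + l - 5 W^{2}\right) = 4 - W - l + 5 W^{2}$)
$C{\left(-108 - -230,506 \right)} + R = \left(4 - \left(-108 - -230\right) - 506 + 5 \left(-108 - -230\right)^{2}\right) - 400339 = \left(4 - \left(-108 + 230\right) - 506 + 5 \left(-108 + 230\right)^{2}\right) - 400339 = \left(4 - 122 - 506 + 5 \cdot 122^{2}\right) - 400339 = \left(4 - 122 - 506 + 5 \cdot 14884\right) - 400339 = \left(4 - 122 - 506 + 74420\right) - 400339 = 73796 - 400339 = -326543$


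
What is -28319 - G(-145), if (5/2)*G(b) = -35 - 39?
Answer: -141447/5 ≈ -28289.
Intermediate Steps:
G(b) = -148/5 (G(b) = 2*(-35 - 39)/5 = (⅖)*(-74) = -148/5)
-28319 - G(-145) = -28319 - 1*(-148/5) = -28319 + 148/5 = -141447/5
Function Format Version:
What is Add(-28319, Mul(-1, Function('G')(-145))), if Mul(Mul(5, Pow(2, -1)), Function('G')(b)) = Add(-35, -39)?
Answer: Rational(-141447, 5) ≈ -28289.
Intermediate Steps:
Function('G')(b) = Rational(-148, 5) (Function('G')(b) = Mul(Rational(2, 5), Add(-35, -39)) = Mul(Rational(2, 5), -74) = Rational(-148, 5))
Add(-28319, Mul(-1, Function('G')(-145))) = Add(-28319, Mul(-1, Rational(-148, 5))) = Add(-28319, Rational(148, 5)) = Rational(-141447, 5)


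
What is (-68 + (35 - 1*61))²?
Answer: 8836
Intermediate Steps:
(-68 + (35 - 1*61))² = (-68 + (35 - 61))² = (-68 - 26)² = (-94)² = 8836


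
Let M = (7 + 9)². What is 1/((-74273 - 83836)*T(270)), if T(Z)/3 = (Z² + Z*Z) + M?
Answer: -1/69278304312 ≈ -1.4435e-11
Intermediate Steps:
M = 256 (M = 16² = 256)
T(Z) = 768 + 6*Z² (T(Z) = 3*((Z² + Z*Z) + 256) = 3*((Z² + Z²) + 256) = 3*(2*Z² + 256) = 3*(256 + 2*Z²) = 768 + 6*Z²)
1/((-74273 - 83836)*T(270)) = 1/((-74273 - 83836)*(768 + 6*270²)) = 1/((-158109)*(768 + 6*72900)) = -1/(158109*(768 + 437400)) = -1/158109/438168 = -1/158109*1/438168 = -1/69278304312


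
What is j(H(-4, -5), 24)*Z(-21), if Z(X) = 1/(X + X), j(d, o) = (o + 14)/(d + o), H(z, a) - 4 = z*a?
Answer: -19/1008 ≈ -0.018849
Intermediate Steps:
H(z, a) = 4 + a*z (H(z, a) = 4 + z*a = 4 + a*z)
j(d, o) = (14 + o)/(d + o)
Z(X) = 1/(2*X)
j(H(-4, -5), 24)*Z(-21) = ((14 + 24)/((4 - 5*(-4)) + 24))*((1/2)/(-21)) = (38/((4 + 20) + 24))*((1/2)*(-1/21)) = (38/(24 + 24))*(-1/42) = (38/48)*(-1/42) = ((1/48)*38)*(-1/42) = (19/24)*(-1/42) = -19/1008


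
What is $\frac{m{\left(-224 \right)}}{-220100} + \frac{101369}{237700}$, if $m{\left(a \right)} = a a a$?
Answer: $\frac{26939224017}{523177700} \approx 51.492$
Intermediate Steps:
$m{\left(a \right)} = a^{3}$ ($m{\left(a \right)} = a^{2} a = a^{3}$)
$\frac{m{\left(-224 \right)}}{-220100} + \frac{101369}{237700} = \frac{\left(-224\right)^{3}}{-220100} + \frac{101369}{237700} = \left(-11239424\right) \left(- \frac{1}{220100}\right) + 101369 \cdot \frac{1}{237700} = \frac{2809856}{55025} + \frac{101369}{237700} = \frac{26939224017}{523177700}$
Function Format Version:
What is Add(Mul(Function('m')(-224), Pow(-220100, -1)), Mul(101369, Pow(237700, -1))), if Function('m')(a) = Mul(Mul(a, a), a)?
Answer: Rational(26939224017, 523177700) ≈ 51.492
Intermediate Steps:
Function('m')(a) = Pow(a, 3) (Function('m')(a) = Mul(Pow(a, 2), a) = Pow(a, 3))
Add(Mul(Function('m')(-224), Pow(-220100, -1)), Mul(101369, Pow(237700, -1))) = Add(Mul(Pow(-224, 3), Pow(-220100, -1)), Mul(101369, Pow(237700, -1))) = Add(Mul(-11239424, Rational(-1, 220100)), Mul(101369, Rational(1, 237700))) = Add(Rational(2809856, 55025), Rational(101369, 237700)) = Rational(26939224017, 523177700)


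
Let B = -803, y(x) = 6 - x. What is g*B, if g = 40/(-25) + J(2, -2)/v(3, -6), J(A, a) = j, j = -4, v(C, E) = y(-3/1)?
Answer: 73876/45 ≈ 1641.7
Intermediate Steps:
v(C, E) = 9 (v(C, E) = 6 - (-3)/1 = 6 - (-3) = 6 - 1*(-3) = 6 + 3 = 9)
J(A, a) = -4
g = -92/45 (g = 40/(-25) - 4/9 = 40*(-1/25) - 4*1/9 = -8/5 - 4/9 = -92/45 ≈ -2.0444)
g*B = -92/45*(-803) = 73876/45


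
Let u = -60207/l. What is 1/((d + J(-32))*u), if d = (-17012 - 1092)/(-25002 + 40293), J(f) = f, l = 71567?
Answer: 364776999/10183331704 ≈ 0.035821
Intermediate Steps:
d = -18104/15291 ≈ -1.1840
u = -60207/71567 ≈ -0.84127
1/((d + J(-32))*u) = 1/((-18104/15291 - 32)*(-60207/71567)) = -71567/60207/(-507416/15291) = -15291/507416*(-71567/60207) = 364776999/10183331704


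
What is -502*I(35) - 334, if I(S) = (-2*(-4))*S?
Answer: -140894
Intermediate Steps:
I(S) = 8*S
-502*I(35) - 334 = -4016*35 - 334 = -502*280 - 334 = -140560 - 334 = -140894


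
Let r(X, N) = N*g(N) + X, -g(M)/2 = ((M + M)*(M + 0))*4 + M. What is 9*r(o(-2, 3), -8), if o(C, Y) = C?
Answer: 72558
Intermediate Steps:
g(M) = -16*M**2 - 2*M (g(M) = -2*(((M + M)*(M + 0))*4 + M) = -2*(((2*M)*M)*4 + M) = -2*((2*M**2)*4 + M) = -2*(8*M**2 + M) = -2*(M + 8*M**2) = -16*M**2 - 2*M)
r(X, N) = X - 2*N**2*(1 + 8*N) (r(X, N) = N*(-2*N*(1 + 8*N)) + X = -2*N**2*(1 + 8*N) + X = X - 2*N**2*(1 + 8*N))
9*r(o(-2, 3), -8) = 9*(-2 - 16*(-8)**3 - 2*(-8)**2) = 9*(-2 - 16*(-512) - 2*64) = 9*(-2 + 8192 - 128) = 9*8062 = 72558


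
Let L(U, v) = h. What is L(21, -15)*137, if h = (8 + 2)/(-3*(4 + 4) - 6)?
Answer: -137/3 ≈ -45.667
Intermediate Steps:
h = -1/3 (h = 10/(-3*8 - 6) = 10/(-24 - 6) = 10/(-30) = 10*(-1/30) = -1/3 ≈ -0.33333)
L(U, v) = -1/3
L(21, -15)*137 = -1/3*137 = -137/3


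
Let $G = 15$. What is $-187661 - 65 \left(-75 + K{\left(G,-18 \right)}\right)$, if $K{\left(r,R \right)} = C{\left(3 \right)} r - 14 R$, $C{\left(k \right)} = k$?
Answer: $-202091$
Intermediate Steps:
$K{\left(r,R \right)} = - 14 R + 3 r$ ($K{\left(r,R \right)} = 3 r - 14 R = - 14 R + 3 r$)
$-187661 - 65 \left(-75 + K{\left(G,-18 \right)}\right) = -187661 - 65 \left(-75 + \left(\left(-14\right) \left(-18\right) + 3 \cdot 15\right)\right) = -187661 - 65 \left(-75 + \left(252 + 45\right)\right) = -187661 - 65 \left(-75 + 297\right) = -187661 - 14430 = -202091$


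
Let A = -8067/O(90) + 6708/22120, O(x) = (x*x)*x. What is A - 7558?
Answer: -1015597217917/134379000 ≈ -7557.7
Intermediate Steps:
O(x) = x³ (O(x) = x²*x = x³)
A = 39264083/134379000 (A = -8067/(90³) + 6708/22120 = -8067/729000 + 6708*(1/22120) = -8067*1/729000 + 1677/5530 = -2689/243000 + 1677/5530 = 39264083/134379000 ≈ 0.29219)
A - 7558 = 39264083/134379000 - 7558 = -1015597217917/134379000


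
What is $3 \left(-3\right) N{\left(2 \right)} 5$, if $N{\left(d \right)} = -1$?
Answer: $45$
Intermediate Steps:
$3 \left(-3\right) N{\left(2 \right)} 5 = 3 \left(-3\right) \left(-1\right) 5 = \left(-9\right) \left(-1\right) 5 = 9 \cdot 5 = 45$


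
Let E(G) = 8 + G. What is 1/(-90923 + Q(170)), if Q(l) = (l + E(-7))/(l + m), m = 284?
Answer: -454/41278871 ≈ -1.0998e-5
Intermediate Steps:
Q(l) = (1 + l)/(284 + l) (Q(l) = (l + (8 - 7))/(l + 284) = (l + 1)/(284 + l) = (1 + l)/(284 + l))
1/(-90923 + Q(170)) = 1/(-90923 + (1 + 170)/(284 + 170)) = 1/(-90923 + 171/454) = 1/(-41278871/454) = -454/41278871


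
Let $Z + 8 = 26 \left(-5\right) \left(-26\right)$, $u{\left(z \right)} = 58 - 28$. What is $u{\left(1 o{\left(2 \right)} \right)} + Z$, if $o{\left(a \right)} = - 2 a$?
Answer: $3402$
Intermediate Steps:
$u{\left(z \right)} = 30$
$Z = 3372$ ($Z = -8 + 26 \left(-5\right) \left(-26\right) = -8 - -3380 = -8 + 3380 = 3372$)
$u{\left(1 o{\left(2 \right)} \right)} + Z = 30 + 3372 = 3402$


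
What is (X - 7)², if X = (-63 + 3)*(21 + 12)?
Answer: 3948169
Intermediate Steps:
X = -1980 (X = -60*33 = -1980)
(X - 7)² = (-1980 - 7)² = (-1987)² = 3948169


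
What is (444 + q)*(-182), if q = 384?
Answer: -150696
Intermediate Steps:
(444 + q)*(-182) = (444 + 384)*(-182) = 828*(-182) = -150696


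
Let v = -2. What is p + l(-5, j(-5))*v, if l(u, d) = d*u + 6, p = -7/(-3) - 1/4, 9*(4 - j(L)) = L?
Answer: 1283/36 ≈ 35.639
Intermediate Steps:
j(L) = 4 - L/9
p = 25/12 (p = -7*(-⅓) - 1*¼ = 7/3 - ¼ = 25/12 ≈ 2.0833)
l(u, d) = 6 + d*u
p + l(-5, j(-5))*v = 25/12 + (6 + (4 - ⅑*(-5))*(-5))*(-2) = 25/12 + (6 + (4 + 5/9)*(-5))*(-2) = 25/12 + (6 + (41/9)*(-5))*(-2) = 25/12 + (6 - 205/9)*(-2) = 25/12 - 151/9*(-2) = 25/12 + 302/9 = 1283/36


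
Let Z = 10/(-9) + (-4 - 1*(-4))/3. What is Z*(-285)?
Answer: 950/3 ≈ 316.67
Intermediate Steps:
Z = -10/9 (Z = 10*(-⅑) + (-4 + 4)*(⅓) = -10/9 + 0*(⅓) = -10/9 + 0 = -10/9 ≈ -1.1111)
Z*(-285) = -10/9*(-285) = 950/3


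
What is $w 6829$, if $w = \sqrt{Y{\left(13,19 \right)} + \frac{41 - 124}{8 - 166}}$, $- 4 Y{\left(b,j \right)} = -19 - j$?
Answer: $\frac{40974 \sqrt{1738}}{79} \approx 21623.0$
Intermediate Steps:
$Y{\left(b,j \right)} = \frac{19}{4} + \frac{j}{4}$ ($Y{\left(b,j \right)} = - \frac{-19 - j}{4} = \frac{19}{4} + \frac{j}{4}$)
$w = \frac{6 \sqrt{1738}}{79}$ ($w = \sqrt{\left(\frac{19}{4} + \frac{1}{4} \cdot 19\right) + \frac{41 - 124}{8 - 166}} = \sqrt{\left(\frac{19}{4} + \frac{19}{4}\right) - \frac{83}{-158}} = \sqrt{\frac{19}{2} - - \frac{83}{158}} = \sqrt{\frac{19}{2} + \frac{83}{158}} = \sqrt{\frac{792}{79}} = \frac{6 \sqrt{1738}}{79} \approx 3.1663$)
$w 6829 = \frac{6 \sqrt{1738}}{79} \cdot 6829 = \frac{40974 \sqrt{1738}}{79}$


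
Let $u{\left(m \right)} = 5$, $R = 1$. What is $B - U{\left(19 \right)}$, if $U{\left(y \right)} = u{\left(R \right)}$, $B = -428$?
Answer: $-433$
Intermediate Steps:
$U{\left(y \right)} = 5$
$B - U{\left(19 \right)} = -428 - 5 = -433$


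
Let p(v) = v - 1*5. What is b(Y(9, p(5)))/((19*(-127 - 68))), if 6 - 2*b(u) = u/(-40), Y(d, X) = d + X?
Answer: -83/98800 ≈ -0.00084008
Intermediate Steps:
p(v) = -5 + v (p(v) = v - 5 = -5 + v)
Y(d, X) = X + d
b(u) = 3 + u/80 (b(u) = 3 - u/(2*(-40)) = 3 - u*(-1)/(2*40) = 3 - (-1)*u/80 = 3 + u/80)
b(Y(9, p(5)))/((19*(-127 - 68))) = (3 + ((-5 + 5) + 9)/80)/((19*(-127 - 68))) = (3 + (0 + 9)/80)/((19*(-195))) = (3 + (1/80)*9)/(-3705) = (3 + 9/80)*(-1/3705) = (249/80)*(-1/3705) = -83/98800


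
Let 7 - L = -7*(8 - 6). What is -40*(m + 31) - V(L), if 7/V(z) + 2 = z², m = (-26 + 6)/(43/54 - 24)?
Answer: -701056651/550067 ≈ -1274.5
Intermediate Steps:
L = 21 (L = 7 - (-7)*(8 - 6) = 7 - (-7)*2 = 7 - 1*(-14) = 7 + 14 = 21)
m = 1080/1253 (m = -20/(43*(1/54) - 24) = -20/(43/54 - 24) = -20/(-1253/54) = -20*(-54/1253) = 1080/1253 ≈ 0.86193)
V(z) = 7/(-2 + z²)
-40*(m + 31) - V(L) = -40*(1080/1253 + 31) - 7/(-2 + 21²) = -40*39923/1253 - 7/(-2 + 441) = -1596920/1253 - 7/439 = -701056651/550067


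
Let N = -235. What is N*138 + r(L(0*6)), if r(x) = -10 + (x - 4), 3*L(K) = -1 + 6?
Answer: -97327/3 ≈ -32442.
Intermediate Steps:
L(K) = 5/3 (L(K) = (-1 + 6)/3 = (⅓)*5 = 5/3)
r(x) = -14 + x (r(x) = -10 + (-4 + x) = -14 + x)
N*138 + r(L(0*6)) = -235*138 + (-14 + 5/3) = -32430 - 37/3 = -97327/3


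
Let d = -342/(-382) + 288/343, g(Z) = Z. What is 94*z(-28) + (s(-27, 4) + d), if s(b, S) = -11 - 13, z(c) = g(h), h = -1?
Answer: -7616873/65513 ≈ -116.27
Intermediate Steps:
d = 113661/65513 (d = -342*(-1/382) + 288*(1/343) = 171/191 + 288/343 = 113661/65513 ≈ 1.7349)
z(c) = -1
s(b, S) = -24
94*z(-28) + (s(-27, 4) + d) = 94*(-1) + (-24 + 113661/65513) = -94 - 1458651/65513 = -7616873/65513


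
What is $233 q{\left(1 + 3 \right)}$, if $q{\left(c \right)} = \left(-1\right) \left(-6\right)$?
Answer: $1398$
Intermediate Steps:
$q{\left(c \right)} = 6$
$233 q{\left(1 + 3 \right)} = 233 \cdot 6 = 1398$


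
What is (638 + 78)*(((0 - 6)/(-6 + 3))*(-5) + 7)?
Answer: -2148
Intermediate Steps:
(638 + 78)*(((0 - 6)/(-6 + 3))*(-5) + 7) = 716*(-6/(-3)*(-5) + 7) = 716*(-6*(-⅓)*(-5) + 7) = 716*(2*(-5) + 7) = 716*(-10 + 7) = 716*(-3) = -2148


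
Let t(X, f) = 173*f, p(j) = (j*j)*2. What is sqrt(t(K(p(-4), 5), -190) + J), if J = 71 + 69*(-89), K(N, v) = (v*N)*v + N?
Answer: 2*I*sqrt(9735) ≈ 197.33*I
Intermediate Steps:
p(j) = 2*j**2 (p(j) = j**2*2 = 2*j**2)
K(N, v) = N + N*v**2 (K(N, v) = (N*v)*v + N = N*v**2 + N = N + N*v**2)
J = -6070 (J = 71 - 6141 = -6070)
sqrt(t(K(p(-4), 5), -190) + J) = sqrt(173*(-190) - 6070) = sqrt(-32870 - 6070) = sqrt(-38940) = 2*I*sqrt(9735)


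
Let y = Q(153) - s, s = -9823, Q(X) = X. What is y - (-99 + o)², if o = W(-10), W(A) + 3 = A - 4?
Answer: -3480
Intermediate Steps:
W(A) = -7 + A (W(A) = -3 + (A - 4) = -3 + (-4 + A) = -7 + A)
o = -17 (o = -7 - 10 = -17)
y = 9976 (y = 153 - 1*(-9823) = 153 + 9823 = 9976)
y - (-99 + o)² = 9976 - (-99 - 17)² = 9976 - 1*(-116)² = 9976 - 1*13456 = 9976 - 13456 = -3480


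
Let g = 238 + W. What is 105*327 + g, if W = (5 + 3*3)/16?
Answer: 276591/8 ≈ 34574.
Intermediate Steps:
W = 7/8 (W = (5 + 9)*(1/16) = 14*(1/16) = 7/8 ≈ 0.87500)
g = 1911/8 (g = 238 + 7/8 = 1911/8 ≈ 238.88)
105*327 + g = 105*327 + 1911/8 = 34335 + 1911/8 = 276591/8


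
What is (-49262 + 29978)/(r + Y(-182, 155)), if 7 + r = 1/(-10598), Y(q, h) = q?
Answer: 204371832/2003023 ≈ 102.03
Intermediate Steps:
r = -74187/10598 (r = -7 + 1/(-10598) = -7 - 1/10598 = -74187/10598 ≈ -7.0001)
(-49262 + 29978)/(r + Y(-182, 155)) = (-49262 + 29978)/(-74187/10598 - 182) = -19284/(-2003023/10598) = -19284*(-10598/2003023) = 204371832/2003023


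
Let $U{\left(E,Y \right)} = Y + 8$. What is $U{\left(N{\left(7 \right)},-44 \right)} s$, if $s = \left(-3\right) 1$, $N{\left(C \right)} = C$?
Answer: $108$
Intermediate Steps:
$U{\left(E,Y \right)} = 8 + Y$
$s = -3$
$U{\left(N{\left(7 \right)},-44 \right)} s = \left(8 - 44\right) \left(-3\right) = \left(-36\right) \left(-3\right) = 108$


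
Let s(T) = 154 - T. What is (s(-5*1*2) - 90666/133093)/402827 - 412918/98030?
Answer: -11067914662248359/2627863443447665 ≈ -4.2118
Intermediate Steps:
(s(-5*1*2) - 90666/133093)/402827 - 412918/98030 = ((154 - (-5*1)*2) - 90666/133093)/402827 - 412918/98030 = ((154 - (-5)*2) - 90666*1/133093)*(1/402827) - 412918*1/98030 = ((154 - 1*(-10)) - 90666/133093)*(1/402827) - 206459/49015 = ((154 + 10) - 90666/133093)*(1/402827) - 206459/49015 = (164 - 90666/133093)*(1/402827) - 206459/49015 = (21736586/133093)*(1/402827) - 206459/49015 = 21736586/53613453911 - 206459/49015 = -11067914662248359/2627863443447665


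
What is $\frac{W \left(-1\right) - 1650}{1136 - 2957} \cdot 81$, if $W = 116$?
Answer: $\frac{47682}{607} \approx 78.554$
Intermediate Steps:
$\frac{W \left(-1\right) - 1650}{1136 - 2957} \cdot 81 = \frac{116 \left(-1\right) - 1650}{1136 - 2957} \cdot 81 = \frac{-116 - 1650}{-1821} \cdot 81 = \left(-1766\right) \left(- \frac{1}{1821}\right) 81 = \frac{1766}{1821} \cdot 81 = \frac{47682}{607}$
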